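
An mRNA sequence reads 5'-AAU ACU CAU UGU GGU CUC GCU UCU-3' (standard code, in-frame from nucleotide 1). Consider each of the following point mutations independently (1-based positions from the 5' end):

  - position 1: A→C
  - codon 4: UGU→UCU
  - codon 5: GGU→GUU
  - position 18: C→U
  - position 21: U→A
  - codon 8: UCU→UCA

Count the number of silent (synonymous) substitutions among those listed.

3

Codon 1: AAU (Asn) → CAU (His) — missense.
Codon 4: UGU (Cys) → UCU (Ser) — missense.
Codon 5: GGU (Gly) → GUU (Val) — missense.
Codon 6: CUC (Leu) → CUU (Leu) — synonymous.
Codon 7: GCU (Ala) → GCA (Ala) — synonymous.
Codon 8: UCU (Ser) → UCA (Ser) — synonymous.
Synonymous: 3 of 6.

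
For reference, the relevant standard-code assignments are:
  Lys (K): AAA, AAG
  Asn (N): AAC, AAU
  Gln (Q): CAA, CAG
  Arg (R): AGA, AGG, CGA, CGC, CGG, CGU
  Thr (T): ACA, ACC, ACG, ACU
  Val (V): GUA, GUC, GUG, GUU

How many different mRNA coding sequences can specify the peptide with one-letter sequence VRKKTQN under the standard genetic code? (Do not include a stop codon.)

1536

Val: 4 codons.
Arg: 6 codons.
Lys: 2 codons.
Lys: 2 codons.
Thr: 4 codons.
Gln: 2 codons.
Asn: 2 codons.
4 × 6 × 2 × 2 × 4 × 2 × 2 = 1536.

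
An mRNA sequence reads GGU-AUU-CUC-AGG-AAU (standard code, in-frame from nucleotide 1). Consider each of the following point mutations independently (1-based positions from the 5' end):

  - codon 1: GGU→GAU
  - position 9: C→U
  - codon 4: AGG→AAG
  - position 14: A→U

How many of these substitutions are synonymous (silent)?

1

Codon 1: GGU (Gly) → GAU (Asp) — missense.
Codon 3: CUC (Leu) → CUU (Leu) — synonymous.
Codon 4: AGG (Arg) → AAG (Lys) — missense.
Codon 5: AAU (Asn) → AUU (Ile) — missense.
Synonymous: 1 of 4.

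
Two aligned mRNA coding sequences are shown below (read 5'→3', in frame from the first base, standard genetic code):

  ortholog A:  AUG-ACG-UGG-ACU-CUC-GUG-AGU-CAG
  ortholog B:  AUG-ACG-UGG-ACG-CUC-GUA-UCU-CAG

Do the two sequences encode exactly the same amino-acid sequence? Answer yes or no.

yes

Codon 1: AUG Met / AUG Met — identical.
Codon 2: ACG Thr / ACG Thr — identical.
Codon 3: UGG Trp / UGG Trp — identical.
Codon 4: ACU Thr / ACG Thr — synonymous.
Codon 5: CUC Leu / CUC Leu — identical.
Codon 6: GUG Val / GUA Val — synonymous.
Codon 7: AGU Ser / UCU Ser — synonymous.
Codon 8: CAG Gln / CAG Gln — identical.
Nonsynonymous differences: 0 → same protein.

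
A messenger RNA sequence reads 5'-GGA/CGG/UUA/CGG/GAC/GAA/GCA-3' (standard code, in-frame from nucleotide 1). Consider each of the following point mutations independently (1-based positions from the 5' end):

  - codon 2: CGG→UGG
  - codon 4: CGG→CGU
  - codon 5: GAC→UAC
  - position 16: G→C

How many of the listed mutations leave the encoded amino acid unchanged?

Codon 2: CGG (Arg) → UGG (Trp) — missense.
Codon 4: CGG (Arg) → CGU (Arg) — synonymous.
Codon 5: GAC (Asp) → UAC (Tyr) — missense.
Codon 6: GAA (Glu) → CAA (Gln) — missense.
Synonymous: 1 of 4.

1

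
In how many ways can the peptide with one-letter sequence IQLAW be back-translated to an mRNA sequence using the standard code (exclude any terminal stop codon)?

Ile: 3 codons.
Gln: 2 codons.
Leu: 6 codons.
Ala: 4 codons.
Trp: 1 codon.
3 × 2 × 6 × 4 × 1 = 144.

144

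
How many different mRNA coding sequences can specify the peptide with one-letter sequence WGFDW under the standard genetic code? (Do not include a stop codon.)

16

Trp: 1 codon.
Gly: 4 codons.
Phe: 2 codons.
Asp: 2 codons.
Trp: 1 codon.
1 × 4 × 2 × 2 × 1 = 16.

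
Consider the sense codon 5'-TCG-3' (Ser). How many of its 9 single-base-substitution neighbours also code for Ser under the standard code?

Position 1: none → 0 synonymous.
Position 2: none → 0 synonymous.
Position 3: TCT, TCC, TCA → 3 synonymous.
Total: 0 + 0 + 3 = 3.

3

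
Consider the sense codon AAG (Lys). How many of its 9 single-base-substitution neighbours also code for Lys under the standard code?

1

Position 1: none → 0 synonymous.
Position 2: none → 0 synonymous.
Position 3: AAA → 1 synonymous.
Total: 0 + 0 + 1 = 1.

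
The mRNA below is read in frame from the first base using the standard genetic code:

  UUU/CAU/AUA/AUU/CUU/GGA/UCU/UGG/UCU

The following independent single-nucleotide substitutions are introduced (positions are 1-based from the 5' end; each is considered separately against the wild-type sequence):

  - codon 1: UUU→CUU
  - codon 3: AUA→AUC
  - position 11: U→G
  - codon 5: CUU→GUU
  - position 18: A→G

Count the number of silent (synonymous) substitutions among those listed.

2

Codon 1: UUU (Phe) → CUU (Leu) — missense.
Codon 3: AUA (Ile) → AUC (Ile) — synonymous.
Codon 4: AUU (Ile) → AGU (Ser) — missense.
Codon 5: CUU (Leu) → GUU (Val) — missense.
Codon 6: GGA (Gly) → GGG (Gly) — synonymous.
Synonymous: 2 of 5.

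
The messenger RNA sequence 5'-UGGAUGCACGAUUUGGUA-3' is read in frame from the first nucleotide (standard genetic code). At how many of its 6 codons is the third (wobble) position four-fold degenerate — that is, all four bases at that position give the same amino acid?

1

Codon 1 UGG (Trp): third position 1-fold.
Codon 2 AUG (Met): third position 1-fold.
Codon 3 CAC (His): third position 2-fold.
Codon 4 GAU (Asp): third position 2-fold.
Codon 5 UUG (Leu): third position 2-fold.
Codon 6 GUA (Val): third position 4-fold.
Four-fold degenerate third positions: 1.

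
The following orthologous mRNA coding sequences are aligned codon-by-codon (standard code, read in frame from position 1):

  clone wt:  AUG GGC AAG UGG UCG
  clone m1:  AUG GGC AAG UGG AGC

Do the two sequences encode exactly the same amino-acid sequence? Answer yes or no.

Codon 1: AUG Met / AUG Met — identical.
Codon 2: GGC Gly / GGC Gly — identical.
Codon 3: AAG Lys / AAG Lys — identical.
Codon 4: UGG Trp / UGG Trp — identical.
Codon 5: UCG Ser / AGC Ser — synonymous.
Nonsynonymous differences: 0 → same protein.

yes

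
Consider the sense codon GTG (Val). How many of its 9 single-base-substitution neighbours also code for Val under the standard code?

Position 1: none → 0 synonymous.
Position 2: none → 0 synonymous.
Position 3: GTT, GTC, GTA → 3 synonymous.
Total: 0 + 0 + 3 = 3.

3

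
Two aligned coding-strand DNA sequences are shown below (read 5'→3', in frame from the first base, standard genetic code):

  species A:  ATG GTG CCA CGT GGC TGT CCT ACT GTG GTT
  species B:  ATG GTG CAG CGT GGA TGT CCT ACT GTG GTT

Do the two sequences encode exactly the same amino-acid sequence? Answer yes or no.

no

Codon 1: ATG Met / ATG Met — identical.
Codon 2: GTG Val / GTG Val — identical.
Codon 3: CCA Pro / CAG Gln — nonsynonymous.
Codon 4: CGT Arg / CGT Arg — identical.
Codon 5: GGC Gly / GGA Gly — synonymous.
Codon 6: TGT Cys / TGT Cys — identical.
Codon 7: CCT Pro / CCT Pro — identical.
Codon 8: ACT Thr / ACT Thr — identical.
Codon 9: GTG Val / GTG Val — identical.
Codon 10: GTT Val / GTT Val — identical.
Nonsynonymous differences: 1 → different protein.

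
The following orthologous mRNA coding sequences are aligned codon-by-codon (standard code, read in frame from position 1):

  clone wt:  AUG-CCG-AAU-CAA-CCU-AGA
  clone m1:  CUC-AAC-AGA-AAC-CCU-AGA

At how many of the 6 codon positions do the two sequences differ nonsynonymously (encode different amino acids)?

Codon 1: AUG Met / CUC Leu — nonsynonymous.
Codon 2: CCG Pro / AAC Asn — nonsynonymous.
Codon 3: AAU Asn / AGA Arg — nonsynonymous.
Codon 4: CAA Gln / AAC Asn — nonsynonymous.
Codon 5: CCU Pro / CCU Pro — identical.
Codon 6: AGA Arg / AGA Arg — identical.
Nonsynonymous differences: 4.

4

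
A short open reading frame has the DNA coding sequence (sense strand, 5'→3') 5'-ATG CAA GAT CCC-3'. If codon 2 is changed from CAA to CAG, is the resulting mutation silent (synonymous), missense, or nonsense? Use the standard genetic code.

Position 6 falls in codon 2: CAA → Gln.
After the substitution the codon is CAG → Gln.
Both encode Gln, so the change is synonymous.

silent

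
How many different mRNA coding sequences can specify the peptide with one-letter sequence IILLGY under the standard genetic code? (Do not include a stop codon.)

2592

Ile: 3 codons.
Ile: 3 codons.
Leu: 6 codons.
Leu: 6 codons.
Gly: 4 codons.
Tyr: 2 codons.
3 × 3 × 6 × 6 × 4 × 2 = 2592.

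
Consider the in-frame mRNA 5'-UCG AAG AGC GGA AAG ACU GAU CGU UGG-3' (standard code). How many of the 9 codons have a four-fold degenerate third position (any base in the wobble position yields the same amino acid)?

Codon 1 UCG (Ser): third position 4-fold.
Codon 2 AAG (Lys): third position 2-fold.
Codon 3 AGC (Ser): third position 2-fold.
Codon 4 GGA (Gly): third position 4-fold.
Codon 5 AAG (Lys): third position 2-fold.
Codon 6 ACU (Thr): third position 4-fold.
Codon 7 GAU (Asp): third position 2-fold.
Codon 8 CGU (Arg): third position 4-fold.
Codon 9 UGG (Trp): third position 1-fold.
Four-fold degenerate third positions: 4.

4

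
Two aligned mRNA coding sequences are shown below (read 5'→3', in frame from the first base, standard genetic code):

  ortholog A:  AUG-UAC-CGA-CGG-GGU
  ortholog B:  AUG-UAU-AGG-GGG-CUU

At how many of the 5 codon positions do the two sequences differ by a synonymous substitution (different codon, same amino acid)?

Codon 1: AUG Met / AUG Met — identical.
Codon 2: UAC Tyr / UAU Tyr — synonymous.
Codon 3: CGA Arg / AGG Arg — synonymous.
Codon 4: CGG Arg / GGG Gly — nonsynonymous.
Codon 5: GGU Gly / CUU Leu — nonsynonymous.
Synonymous differences: 2.

2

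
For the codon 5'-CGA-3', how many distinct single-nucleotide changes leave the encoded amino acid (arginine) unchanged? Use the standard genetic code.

Position 1: AGA → 1 synonymous.
Position 2: none → 0 synonymous.
Position 3: CGU, CGC, CGG → 3 synonymous.
Total: 1 + 0 + 3 = 4.

4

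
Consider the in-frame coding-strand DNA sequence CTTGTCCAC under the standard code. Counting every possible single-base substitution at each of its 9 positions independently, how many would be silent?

7

Codon 1 (CTT, Leu): 3 synonymous substitutions.
Codon 2 (GTC, Val): 3 synonymous substitutions.
Codon 3 (CAC, His): 1 synonymous substitution.
Total: 3 + 3 + 1 = 7.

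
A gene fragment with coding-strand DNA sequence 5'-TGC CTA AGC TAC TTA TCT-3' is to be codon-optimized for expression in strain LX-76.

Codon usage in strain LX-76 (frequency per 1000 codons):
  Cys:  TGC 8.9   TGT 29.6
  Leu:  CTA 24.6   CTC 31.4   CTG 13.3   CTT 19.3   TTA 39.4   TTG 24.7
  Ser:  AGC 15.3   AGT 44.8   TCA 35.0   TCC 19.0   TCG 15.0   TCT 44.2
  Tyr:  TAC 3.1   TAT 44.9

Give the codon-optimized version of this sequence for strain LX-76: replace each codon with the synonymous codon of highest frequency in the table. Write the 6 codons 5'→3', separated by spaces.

TGT TTA AGT TAT TTA AGT

Codon 1 (Cys): best is TGT at 29.6.
Codon 2 (Leu): best is TTA at 39.4.
Codon 3 (Ser): best is AGT at 44.8.
Codon 4 (Tyr): best is TAT at 44.9.
Codon 5 (Leu): best is TTA at 39.4.
Codon 6 (Ser): best is AGT at 44.8.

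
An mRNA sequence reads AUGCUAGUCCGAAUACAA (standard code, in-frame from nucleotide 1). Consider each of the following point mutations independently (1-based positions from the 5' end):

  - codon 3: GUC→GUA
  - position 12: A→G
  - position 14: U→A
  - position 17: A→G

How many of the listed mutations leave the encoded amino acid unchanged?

2

Codon 3: GUC (Val) → GUA (Val) — synonymous.
Codon 4: CGA (Arg) → CGG (Arg) — synonymous.
Codon 5: AUA (Ile) → AAA (Lys) — missense.
Codon 6: CAA (Gln) → CGA (Arg) — missense.
Synonymous: 2 of 4.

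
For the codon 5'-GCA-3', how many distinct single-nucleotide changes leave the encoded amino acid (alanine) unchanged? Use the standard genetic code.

Position 1: none → 0 synonymous.
Position 2: none → 0 synonymous.
Position 3: GCT, GCC, GCG → 3 synonymous.
Total: 0 + 0 + 3 = 3.

3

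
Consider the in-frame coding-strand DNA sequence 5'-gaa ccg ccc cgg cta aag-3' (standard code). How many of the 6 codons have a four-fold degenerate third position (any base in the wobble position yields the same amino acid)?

Codon 1 GAA (Glu): third position 2-fold.
Codon 2 CCG (Pro): third position 4-fold.
Codon 3 CCC (Pro): third position 4-fold.
Codon 4 CGG (Arg): third position 4-fold.
Codon 5 CTA (Leu): third position 4-fold.
Codon 6 AAG (Lys): third position 2-fold.
Four-fold degenerate third positions: 4.

4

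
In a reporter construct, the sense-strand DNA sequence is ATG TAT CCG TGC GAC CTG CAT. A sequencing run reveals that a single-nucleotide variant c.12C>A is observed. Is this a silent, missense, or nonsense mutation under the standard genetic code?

nonsense

Position 12 falls in codon 4: TGC → Cys.
After the substitution the codon is TGA → Stop.
The new codon is a stop codon, so this is a nonsense mutation.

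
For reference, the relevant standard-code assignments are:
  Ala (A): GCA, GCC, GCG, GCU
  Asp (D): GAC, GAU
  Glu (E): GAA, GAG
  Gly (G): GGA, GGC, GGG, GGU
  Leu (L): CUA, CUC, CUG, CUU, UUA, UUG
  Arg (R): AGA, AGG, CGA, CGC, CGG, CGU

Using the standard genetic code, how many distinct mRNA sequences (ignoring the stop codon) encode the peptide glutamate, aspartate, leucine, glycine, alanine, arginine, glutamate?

Glu: 2 codons.
Asp: 2 codons.
Leu: 6 codons.
Gly: 4 codons.
Ala: 4 codons.
Arg: 6 codons.
Glu: 2 codons.
2 × 2 × 6 × 4 × 4 × 6 × 2 = 4608.

4608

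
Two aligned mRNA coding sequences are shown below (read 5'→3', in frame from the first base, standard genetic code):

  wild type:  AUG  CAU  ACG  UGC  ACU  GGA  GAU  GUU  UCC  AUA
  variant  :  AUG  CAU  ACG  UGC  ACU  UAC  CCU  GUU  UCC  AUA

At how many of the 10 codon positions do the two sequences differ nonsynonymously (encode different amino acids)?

2

Codon 1: AUG Met / AUG Met — identical.
Codon 2: CAU His / CAU His — identical.
Codon 3: ACG Thr / ACG Thr — identical.
Codon 4: UGC Cys / UGC Cys — identical.
Codon 5: ACU Thr / ACU Thr — identical.
Codon 6: GGA Gly / UAC Tyr — nonsynonymous.
Codon 7: GAU Asp / CCU Pro — nonsynonymous.
Codon 8: GUU Val / GUU Val — identical.
Codon 9: UCC Ser / UCC Ser — identical.
Codon 10: AUA Ile / AUA Ile — identical.
Nonsynonymous differences: 2.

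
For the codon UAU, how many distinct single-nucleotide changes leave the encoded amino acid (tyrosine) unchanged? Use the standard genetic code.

Position 1: none → 0 synonymous.
Position 2: none → 0 synonymous.
Position 3: UAC → 1 synonymous.
Total: 0 + 0 + 1 = 1.

1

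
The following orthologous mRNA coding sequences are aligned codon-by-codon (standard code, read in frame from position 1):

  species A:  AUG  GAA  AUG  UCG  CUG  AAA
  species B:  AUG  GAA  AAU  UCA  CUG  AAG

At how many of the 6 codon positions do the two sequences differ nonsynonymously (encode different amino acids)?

Codon 1: AUG Met / AUG Met — identical.
Codon 2: GAA Glu / GAA Glu — identical.
Codon 3: AUG Met / AAU Asn — nonsynonymous.
Codon 4: UCG Ser / UCA Ser — synonymous.
Codon 5: CUG Leu / CUG Leu — identical.
Codon 6: AAA Lys / AAG Lys — synonymous.
Nonsynonymous differences: 1.

1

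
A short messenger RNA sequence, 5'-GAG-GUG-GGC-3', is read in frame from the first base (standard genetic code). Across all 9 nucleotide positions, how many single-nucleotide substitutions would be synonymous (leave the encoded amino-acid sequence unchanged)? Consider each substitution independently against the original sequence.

7

Codon 1 (GAG, Glu): 1 synonymous substitution.
Codon 2 (GUG, Val): 3 synonymous substitutions.
Codon 3 (GGC, Gly): 3 synonymous substitutions.
Total: 1 + 3 + 3 = 7.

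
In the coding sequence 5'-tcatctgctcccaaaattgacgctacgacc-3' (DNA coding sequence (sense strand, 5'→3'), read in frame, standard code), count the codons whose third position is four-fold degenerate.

7

Codon 1 TCA (Ser): third position 4-fold.
Codon 2 TCT (Ser): third position 4-fold.
Codon 3 GCT (Ala): third position 4-fold.
Codon 4 CCC (Pro): third position 4-fold.
Codon 5 AAA (Lys): third position 2-fold.
Codon 6 ATT (Ile): third position 3-fold.
Codon 7 GAC (Asp): third position 2-fold.
Codon 8 GCT (Ala): third position 4-fold.
Codon 9 ACG (Thr): third position 4-fold.
Codon 10 ACC (Thr): third position 4-fold.
Four-fold degenerate third positions: 7.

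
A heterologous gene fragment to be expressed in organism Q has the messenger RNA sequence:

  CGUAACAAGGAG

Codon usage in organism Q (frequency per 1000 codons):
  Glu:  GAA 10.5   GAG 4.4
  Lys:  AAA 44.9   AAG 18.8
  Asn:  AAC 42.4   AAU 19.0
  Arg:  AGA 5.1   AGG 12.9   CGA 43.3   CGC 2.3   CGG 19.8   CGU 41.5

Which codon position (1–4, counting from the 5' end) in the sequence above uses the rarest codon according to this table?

4

Codon 1 CGU (Arg): 41.5 per 1000.
Codon 2 AAC (Asn): 42.4 per 1000.
Codon 3 AAG (Lys): 18.8 per 1000.
Codon 4 GAG (Glu): 4.4 per 1000.
Lowest frequency is 4.4 at codon 4.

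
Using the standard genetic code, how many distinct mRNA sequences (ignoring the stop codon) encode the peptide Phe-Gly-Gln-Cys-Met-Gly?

128

Phe: 2 codons.
Gly: 4 codons.
Gln: 2 codons.
Cys: 2 codons.
Met: 1 codon.
Gly: 4 codons.
2 × 4 × 2 × 2 × 1 × 4 = 128.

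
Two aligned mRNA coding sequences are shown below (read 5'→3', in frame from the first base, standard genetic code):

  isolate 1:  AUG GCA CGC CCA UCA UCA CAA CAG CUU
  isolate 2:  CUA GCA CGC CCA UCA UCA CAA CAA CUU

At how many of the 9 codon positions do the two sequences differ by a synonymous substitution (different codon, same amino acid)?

1

Codon 1: AUG Met / CUA Leu — nonsynonymous.
Codon 2: GCA Ala / GCA Ala — identical.
Codon 3: CGC Arg / CGC Arg — identical.
Codon 4: CCA Pro / CCA Pro — identical.
Codon 5: UCA Ser / UCA Ser — identical.
Codon 6: UCA Ser / UCA Ser — identical.
Codon 7: CAA Gln / CAA Gln — identical.
Codon 8: CAG Gln / CAA Gln — synonymous.
Codon 9: CUU Leu / CUU Leu — identical.
Synonymous differences: 1.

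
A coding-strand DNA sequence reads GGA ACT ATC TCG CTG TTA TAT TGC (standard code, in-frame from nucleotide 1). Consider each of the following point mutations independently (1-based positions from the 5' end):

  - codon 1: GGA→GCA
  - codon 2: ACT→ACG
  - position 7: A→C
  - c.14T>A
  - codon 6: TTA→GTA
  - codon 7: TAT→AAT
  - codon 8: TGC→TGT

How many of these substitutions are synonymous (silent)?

2

Codon 1: GGA (Gly) → GCA (Ala) — missense.
Codon 2: ACT (Thr) → ACG (Thr) — synonymous.
Codon 3: ATC (Ile) → CTC (Leu) — missense.
Codon 5: CTG (Leu) → CAG (Gln) — missense.
Codon 6: TTA (Leu) → GTA (Val) — missense.
Codon 7: TAT (Tyr) → AAT (Asn) — missense.
Codon 8: TGC (Cys) → TGT (Cys) — synonymous.
Synonymous: 2 of 7.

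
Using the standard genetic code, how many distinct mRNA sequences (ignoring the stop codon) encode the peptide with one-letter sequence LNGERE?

Leu: 6 codons.
Asn: 2 codons.
Gly: 4 codons.
Glu: 2 codons.
Arg: 6 codons.
Glu: 2 codons.
6 × 2 × 4 × 2 × 6 × 2 = 1152.

1152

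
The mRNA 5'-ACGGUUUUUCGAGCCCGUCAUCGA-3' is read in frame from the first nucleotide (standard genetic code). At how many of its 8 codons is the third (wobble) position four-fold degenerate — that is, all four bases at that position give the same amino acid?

Codon 1 ACG (Thr): third position 4-fold.
Codon 2 GUU (Val): third position 4-fold.
Codon 3 UUU (Phe): third position 2-fold.
Codon 4 CGA (Arg): third position 4-fold.
Codon 5 GCC (Ala): third position 4-fold.
Codon 6 CGU (Arg): third position 4-fold.
Codon 7 CAU (His): third position 2-fold.
Codon 8 CGA (Arg): third position 4-fold.
Four-fold degenerate third positions: 6.

6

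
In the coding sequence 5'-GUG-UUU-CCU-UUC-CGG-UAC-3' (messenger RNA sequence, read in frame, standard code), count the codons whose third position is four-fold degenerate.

3

Codon 1 GUG (Val): third position 4-fold.
Codon 2 UUU (Phe): third position 2-fold.
Codon 3 CCU (Pro): third position 4-fold.
Codon 4 UUC (Phe): third position 2-fold.
Codon 5 CGG (Arg): third position 4-fold.
Codon 6 UAC (Tyr): third position 2-fold.
Four-fold degenerate third positions: 3.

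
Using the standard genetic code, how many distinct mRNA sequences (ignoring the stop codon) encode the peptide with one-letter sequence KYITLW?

288

Lys: 2 codons.
Tyr: 2 codons.
Ile: 3 codons.
Thr: 4 codons.
Leu: 6 codons.
Trp: 1 codon.
2 × 2 × 3 × 4 × 6 × 1 = 288.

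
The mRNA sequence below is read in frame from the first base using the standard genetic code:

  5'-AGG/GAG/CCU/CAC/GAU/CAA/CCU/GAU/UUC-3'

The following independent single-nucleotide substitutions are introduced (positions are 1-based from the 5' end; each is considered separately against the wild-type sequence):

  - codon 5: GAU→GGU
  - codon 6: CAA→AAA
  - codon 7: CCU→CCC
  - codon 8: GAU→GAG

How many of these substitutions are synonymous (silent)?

1

Codon 5: GAU (Asp) → GGU (Gly) — missense.
Codon 6: CAA (Gln) → AAA (Lys) — missense.
Codon 7: CCU (Pro) → CCC (Pro) — synonymous.
Codon 8: GAU (Asp) → GAG (Glu) — missense.
Synonymous: 1 of 4.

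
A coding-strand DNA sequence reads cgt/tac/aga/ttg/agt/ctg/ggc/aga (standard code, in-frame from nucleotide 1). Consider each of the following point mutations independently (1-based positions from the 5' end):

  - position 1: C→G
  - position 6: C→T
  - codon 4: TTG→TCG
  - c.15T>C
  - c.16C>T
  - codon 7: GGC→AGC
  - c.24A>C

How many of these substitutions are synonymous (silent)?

Codon 1: CGT (Arg) → GGT (Gly) — missense.
Codon 2: TAC (Tyr) → TAT (Tyr) — synonymous.
Codon 4: TTG (Leu) → TCG (Ser) — missense.
Codon 5: AGT (Ser) → AGC (Ser) — synonymous.
Codon 6: CTG (Leu) → TTG (Leu) — synonymous.
Codon 7: GGC (Gly) → AGC (Ser) — missense.
Codon 8: AGA (Arg) → AGC (Ser) — missense.
Synonymous: 3 of 7.

3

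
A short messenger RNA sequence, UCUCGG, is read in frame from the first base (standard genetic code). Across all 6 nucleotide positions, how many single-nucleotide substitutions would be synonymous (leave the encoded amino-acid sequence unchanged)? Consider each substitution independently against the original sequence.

7

Codon 1 (UCU, Ser): 3 synonymous substitutions.
Codon 2 (CGG, Arg): 4 synonymous substitutions.
Total: 3 + 4 = 7.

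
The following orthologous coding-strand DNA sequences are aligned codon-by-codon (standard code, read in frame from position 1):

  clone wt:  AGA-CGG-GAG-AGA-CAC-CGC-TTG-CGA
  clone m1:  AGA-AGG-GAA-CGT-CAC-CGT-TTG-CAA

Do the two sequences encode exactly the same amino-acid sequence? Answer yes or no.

no

Codon 1: AGA Arg / AGA Arg — identical.
Codon 2: CGG Arg / AGG Arg — synonymous.
Codon 3: GAG Glu / GAA Glu — synonymous.
Codon 4: AGA Arg / CGT Arg — synonymous.
Codon 5: CAC His / CAC His — identical.
Codon 6: CGC Arg / CGT Arg — synonymous.
Codon 7: TTG Leu / TTG Leu — identical.
Codon 8: CGA Arg / CAA Gln — nonsynonymous.
Nonsynonymous differences: 1 → different protein.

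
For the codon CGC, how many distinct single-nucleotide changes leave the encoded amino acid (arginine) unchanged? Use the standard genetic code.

Position 1: none → 0 synonymous.
Position 2: none → 0 synonymous.
Position 3: CGT, CGA, CGG → 3 synonymous.
Total: 0 + 0 + 3 = 3.

3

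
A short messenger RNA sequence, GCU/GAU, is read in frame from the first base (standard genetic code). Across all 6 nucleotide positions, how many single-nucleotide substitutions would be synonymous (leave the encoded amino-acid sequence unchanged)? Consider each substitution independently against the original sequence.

Codon 1 (GCU, Ala): 3 synonymous substitutions.
Codon 2 (GAU, Asp): 1 synonymous substitution.
Total: 3 + 1 = 4.

4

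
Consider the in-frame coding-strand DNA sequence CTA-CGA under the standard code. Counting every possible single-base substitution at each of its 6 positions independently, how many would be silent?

Codon 1 (CTA, Leu): 4 synonymous substitutions.
Codon 2 (CGA, Arg): 4 synonymous substitutions.
Total: 4 + 4 = 8.

8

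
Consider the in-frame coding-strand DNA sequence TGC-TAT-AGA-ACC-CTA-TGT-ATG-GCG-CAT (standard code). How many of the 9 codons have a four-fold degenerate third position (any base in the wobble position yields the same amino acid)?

Codon 1 TGC (Cys): third position 2-fold.
Codon 2 TAT (Tyr): third position 2-fold.
Codon 3 AGA (Arg): third position 2-fold.
Codon 4 ACC (Thr): third position 4-fold.
Codon 5 CTA (Leu): third position 4-fold.
Codon 6 TGT (Cys): third position 2-fold.
Codon 7 ATG (Met): third position 1-fold.
Codon 8 GCG (Ala): third position 4-fold.
Codon 9 CAT (His): third position 2-fold.
Four-fold degenerate third positions: 3.

3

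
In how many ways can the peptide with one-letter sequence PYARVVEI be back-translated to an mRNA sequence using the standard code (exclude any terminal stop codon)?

Pro: 4 codons.
Tyr: 2 codons.
Ala: 4 codons.
Arg: 6 codons.
Val: 4 codons.
Val: 4 codons.
Glu: 2 codons.
Ile: 3 codons.
4 × 2 × 4 × 6 × 4 × 4 × 2 × 3 = 18432.

18432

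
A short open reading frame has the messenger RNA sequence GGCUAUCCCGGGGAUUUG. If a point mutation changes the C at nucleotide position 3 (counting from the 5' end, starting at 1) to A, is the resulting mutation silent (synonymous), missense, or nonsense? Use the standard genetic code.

silent

Position 3 falls in codon 1: GGC → Gly.
After the substitution the codon is GGA → Gly.
Both encode Gly, so the change is synonymous.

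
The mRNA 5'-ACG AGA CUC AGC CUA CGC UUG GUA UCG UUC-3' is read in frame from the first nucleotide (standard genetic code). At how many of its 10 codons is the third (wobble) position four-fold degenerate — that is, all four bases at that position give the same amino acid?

6

Codon 1 ACG (Thr): third position 4-fold.
Codon 2 AGA (Arg): third position 2-fold.
Codon 3 CUC (Leu): third position 4-fold.
Codon 4 AGC (Ser): third position 2-fold.
Codon 5 CUA (Leu): third position 4-fold.
Codon 6 CGC (Arg): third position 4-fold.
Codon 7 UUG (Leu): third position 2-fold.
Codon 8 GUA (Val): third position 4-fold.
Codon 9 UCG (Ser): third position 4-fold.
Codon 10 UUC (Phe): third position 2-fold.
Four-fold degenerate third positions: 6.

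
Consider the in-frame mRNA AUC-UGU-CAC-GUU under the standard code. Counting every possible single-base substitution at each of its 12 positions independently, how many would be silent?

Codon 1 (AUC, Ile): 2 synonymous substitutions.
Codon 2 (UGU, Cys): 1 synonymous substitution.
Codon 3 (CAC, His): 1 synonymous substitution.
Codon 4 (GUU, Val): 3 synonymous substitutions.
Total: 2 + 1 + 1 + 3 = 7.

7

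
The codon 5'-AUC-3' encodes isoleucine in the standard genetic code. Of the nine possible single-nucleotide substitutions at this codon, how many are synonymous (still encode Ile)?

Position 1: none → 0 synonymous.
Position 2: none → 0 synonymous.
Position 3: AUU, AUA → 2 synonymous.
Total: 0 + 0 + 2 = 2.

2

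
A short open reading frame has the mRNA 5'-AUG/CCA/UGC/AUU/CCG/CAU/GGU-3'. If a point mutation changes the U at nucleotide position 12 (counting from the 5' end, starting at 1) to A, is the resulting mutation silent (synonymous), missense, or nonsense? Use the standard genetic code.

silent

Position 12 falls in codon 4: AUU → Ile.
After the substitution the codon is AUA → Ile.
Both encode Ile, so the change is synonymous.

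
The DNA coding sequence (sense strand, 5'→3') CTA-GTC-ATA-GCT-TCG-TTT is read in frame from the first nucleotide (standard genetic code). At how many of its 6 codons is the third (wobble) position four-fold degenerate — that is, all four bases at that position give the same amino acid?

4

Codon 1 CTA (Leu): third position 4-fold.
Codon 2 GTC (Val): third position 4-fold.
Codon 3 ATA (Ile): third position 3-fold.
Codon 4 GCT (Ala): third position 4-fold.
Codon 5 TCG (Ser): third position 4-fold.
Codon 6 TTT (Phe): third position 2-fold.
Four-fold degenerate third positions: 4.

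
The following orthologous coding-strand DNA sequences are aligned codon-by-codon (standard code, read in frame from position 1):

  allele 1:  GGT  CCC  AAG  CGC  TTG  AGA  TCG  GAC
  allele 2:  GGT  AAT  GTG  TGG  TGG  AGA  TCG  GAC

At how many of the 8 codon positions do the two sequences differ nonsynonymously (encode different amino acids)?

4

Codon 1: GGT Gly / GGT Gly — identical.
Codon 2: CCC Pro / AAT Asn — nonsynonymous.
Codon 3: AAG Lys / GTG Val — nonsynonymous.
Codon 4: CGC Arg / TGG Trp — nonsynonymous.
Codon 5: TTG Leu / TGG Trp — nonsynonymous.
Codon 6: AGA Arg / AGA Arg — identical.
Codon 7: TCG Ser / TCG Ser — identical.
Codon 8: GAC Asp / GAC Asp — identical.
Nonsynonymous differences: 4.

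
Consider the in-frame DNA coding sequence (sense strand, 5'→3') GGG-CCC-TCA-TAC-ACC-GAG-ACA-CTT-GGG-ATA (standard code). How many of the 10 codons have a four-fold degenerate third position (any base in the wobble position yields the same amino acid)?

7

Codon 1 GGG (Gly): third position 4-fold.
Codon 2 CCC (Pro): third position 4-fold.
Codon 3 TCA (Ser): third position 4-fold.
Codon 4 TAC (Tyr): third position 2-fold.
Codon 5 ACC (Thr): third position 4-fold.
Codon 6 GAG (Glu): third position 2-fold.
Codon 7 ACA (Thr): third position 4-fold.
Codon 8 CTT (Leu): third position 4-fold.
Codon 9 GGG (Gly): third position 4-fold.
Codon 10 ATA (Ile): third position 3-fold.
Four-fold degenerate third positions: 7.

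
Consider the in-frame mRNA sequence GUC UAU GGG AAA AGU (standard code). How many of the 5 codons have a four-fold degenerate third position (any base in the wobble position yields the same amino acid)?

Codon 1 GUC (Val): third position 4-fold.
Codon 2 UAU (Tyr): third position 2-fold.
Codon 3 GGG (Gly): third position 4-fold.
Codon 4 AAA (Lys): third position 2-fold.
Codon 5 AGU (Ser): third position 2-fold.
Four-fold degenerate third positions: 2.

2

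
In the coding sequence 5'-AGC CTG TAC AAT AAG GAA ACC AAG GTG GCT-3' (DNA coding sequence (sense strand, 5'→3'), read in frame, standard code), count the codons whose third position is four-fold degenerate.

Codon 1 AGC (Ser): third position 2-fold.
Codon 2 CTG (Leu): third position 4-fold.
Codon 3 TAC (Tyr): third position 2-fold.
Codon 4 AAT (Asn): third position 2-fold.
Codon 5 AAG (Lys): third position 2-fold.
Codon 6 GAA (Glu): third position 2-fold.
Codon 7 ACC (Thr): third position 4-fold.
Codon 8 AAG (Lys): third position 2-fold.
Codon 9 GTG (Val): third position 4-fold.
Codon 10 GCT (Ala): third position 4-fold.
Four-fold degenerate third positions: 4.

4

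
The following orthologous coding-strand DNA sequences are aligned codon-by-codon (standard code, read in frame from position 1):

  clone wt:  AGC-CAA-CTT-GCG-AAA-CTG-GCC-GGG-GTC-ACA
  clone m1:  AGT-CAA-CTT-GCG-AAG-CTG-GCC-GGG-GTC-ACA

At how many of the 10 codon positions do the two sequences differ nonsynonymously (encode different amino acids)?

0

Codon 1: AGC Ser / AGT Ser — synonymous.
Codon 2: CAA Gln / CAA Gln — identical.
Codon 3: CTT Leu / CTT Leu — identical.
Codon 4: GCG Ala / GCG Ala — identical.
Codon 5: AAA Lys / AAG Lys — synonymous.
Codon 6: CTG Leu / CTG Leu — identical.
Codon 7: GCC Ala / GCC Ala — identical.
Codon 8: GGG Gly / GGG Gly — identical.
Codon 9: GTC Val / GTC Val — identical.
Codon 10: ACA Thr / ACA Thr — identical.
Nonsynonymous differences: 0.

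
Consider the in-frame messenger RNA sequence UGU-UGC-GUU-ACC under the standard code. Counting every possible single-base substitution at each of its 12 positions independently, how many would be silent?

8

Codon 1 (UGU, Cys): 1 synonymous substitution.
Codon 2 (UGC, Cys): 1 synonymous substitution.
Codon 3 (GUU, Val): 3 synonymous substitutions.
Codon 4 (ACC, Thr): 3 synonymous substitutions.
Total: 1 + 1 + 3 + 3 = 8.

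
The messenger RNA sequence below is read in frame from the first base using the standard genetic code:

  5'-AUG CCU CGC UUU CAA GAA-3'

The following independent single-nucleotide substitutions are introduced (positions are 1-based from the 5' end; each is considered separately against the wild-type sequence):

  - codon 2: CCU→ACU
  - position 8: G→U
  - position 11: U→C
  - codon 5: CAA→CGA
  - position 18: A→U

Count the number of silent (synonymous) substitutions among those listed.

Codon 2: CCU (Pro) → ACU (Thr) — missense.
Codon 3: CGC (Arg) → CUC (Leu) — missense.
Codon 4: UUU (Phe) → UCU (Ser) — missense.
Codon 5: CAA (Gln) → CGA (Arg) — missense.
Codon 6: GAA (Glu) → GAU (Asp) — missense.
Synonymous: 0 of 5.

0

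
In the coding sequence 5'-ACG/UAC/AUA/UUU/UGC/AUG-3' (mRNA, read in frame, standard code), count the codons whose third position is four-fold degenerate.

1

Codon 1 ACG (Thr): third position 4-fold.
Codon 2 UAC (Tyr): third position 2-fold.
Codon 3 AUA (Ile): third position 3-fold.
Codon 4 UUU (Phe): third position 2-fold.
Codon 5 UGC (Cys): third position 2-fold.
Codon 6 AUG (Met): third position 1-fold.
Four-fold degenerate third positions: 1.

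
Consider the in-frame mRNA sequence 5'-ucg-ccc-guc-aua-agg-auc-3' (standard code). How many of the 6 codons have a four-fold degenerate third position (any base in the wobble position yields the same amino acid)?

3

Codon 1 UCG (Ser): third position 4-fold.
Codon 2 CCC (Pro): third position 4-fold.
Codon 3 GUC (Val): third position 4-fold.
Codon 4 AUA (Ile): third position 3-fold.
Codon 5 AGG (Arg): third position 2-fold.
Codon 6 AUC (Ile): third position 3-fold.
Four-fold degenerate third positions: 3.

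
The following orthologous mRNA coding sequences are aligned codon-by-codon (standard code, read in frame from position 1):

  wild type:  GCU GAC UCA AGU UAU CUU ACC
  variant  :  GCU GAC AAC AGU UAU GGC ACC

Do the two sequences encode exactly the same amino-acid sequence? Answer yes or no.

Codon 1: GCU Ala / GCU Ala — identical.
Codon 2: GAC Asp / GAC Asp — identical.
Codon 3: UCA Ser / AAC Asn — nonsynonymous.
Codon 4: AGU Ser / AGU Ser — identical.
Codon 5: UAU Tyr / UAU Tyr — identical.
Codon 6: CUU Leu / GGC Gly — nonsynonymous.
Codon 7: ACC Thr / ACC Thr — identical.
Nonsynonymous differences: 2 → different protein.

no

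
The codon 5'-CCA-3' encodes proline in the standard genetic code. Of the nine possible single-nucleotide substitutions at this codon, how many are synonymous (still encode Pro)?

3

Position 1: none → 0 synonymous.
Position 2: none → 0 synonymous.
Position 3: CCU, CCC, CCG → 3 synonymous.
Total: 0 + 0 + 3 = 3.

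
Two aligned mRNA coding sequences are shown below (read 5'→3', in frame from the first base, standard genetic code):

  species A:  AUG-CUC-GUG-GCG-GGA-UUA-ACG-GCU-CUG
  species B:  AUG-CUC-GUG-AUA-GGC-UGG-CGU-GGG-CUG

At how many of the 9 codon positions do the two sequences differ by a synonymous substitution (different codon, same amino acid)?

Codon 1: AUG Met / AUG Met — identical.
Codon 2: CUC Leu / CUC Leu — identical.
Codon 3: GUG Val / GUG Val — identical.
Codon 4: GCG Ala / AUA Ile — nonsynonymous.
Codon 5: GGA Gly / GGC Gly — synonymous.
Codon 6: UUA Leu / UGG Trp — nonsynonymous.
Codon 7: ACG Thr / CGU Arg — nonsynonymous.
Codon 8: GCU Ala / GGG Gly — nonsynonymous.
Codon 9: CUG Leu / CUG Leu — identical.
Synonymous differences: 1.

1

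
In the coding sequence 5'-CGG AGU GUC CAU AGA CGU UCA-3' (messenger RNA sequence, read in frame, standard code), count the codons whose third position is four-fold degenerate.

4

Codon 1 CGG (Arg): third position 4-fold.
Codon 2 AGU (Ser): third position 2-fold.
Codon 3 GUC (Val): third position 4-fold.
Codon 4 CAU (His): third position 2-fold.
Codon 5 AGA (Arg): third position 2-fold.
Codon 6 CGU (Arg): third position 4-fold.
Codon 7 UCA (Ser): third position 4-fold.
Four-fold degenerate third positions: 4.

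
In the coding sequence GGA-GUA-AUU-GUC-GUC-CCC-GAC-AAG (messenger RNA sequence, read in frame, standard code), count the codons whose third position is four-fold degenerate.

Codon 1 GGA (Gly): third position 4-fold.
Codon 2 GUA (Val): third position 4-fold.
Codon 3 AUU (Ile): third position 3-fold.
Codon 4 GUC (Val): third position 4-fold.
Codon 5 GUC (Val): third position 4-fold.
Codon 6 CCC (Pro): third position 4-fold.
Codon 7 GAC (Asp): third position 2-fold.
Codon 8 AAG (Lys): third position 2-fold.
Four-fold degenerate third positions: 5.

5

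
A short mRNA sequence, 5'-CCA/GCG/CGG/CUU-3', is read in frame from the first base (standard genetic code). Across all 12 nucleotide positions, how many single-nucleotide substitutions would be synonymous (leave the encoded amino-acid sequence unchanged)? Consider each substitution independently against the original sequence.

13

Codon 1 (CCA, Pro): 3 synonymous substitutions.
Codon 2 (GCG, Ala): 3 synonymous substitutions.
Codon 3 (CGG, Arg): 4 synonymous substitutions.
Codon 4 (CUU, Leu): 3 synonymous substitutions.
Total: 3 + 3 + 4 + 3 = 13.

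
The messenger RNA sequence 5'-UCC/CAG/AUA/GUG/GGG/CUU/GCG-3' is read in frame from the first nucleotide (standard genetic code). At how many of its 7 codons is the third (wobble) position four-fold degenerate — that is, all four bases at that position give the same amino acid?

5

Codon 1 UCC (Ser): third position 4-fold.
Codon 2 CAG (Gln): third position 2-fold.
Codon 3 AUA (Ile): third position 3-fold.
Codon 4 GUG (Val): third position 4-fold.
Codon 5 GGG (Gly): third position 4-fold.
Codon 6 CUU (Leu): third position 4-fold.
Codon 7 GCG (Ala): third position 4-fold.
Four-fold degenerate third positions: 5.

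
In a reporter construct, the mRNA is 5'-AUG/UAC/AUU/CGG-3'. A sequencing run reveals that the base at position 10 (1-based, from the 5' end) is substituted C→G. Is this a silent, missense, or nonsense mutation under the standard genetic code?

Position 10 falls in codon 4: CGG → Arg.
After the substitution the codon is GGG → Gly.
Arg ≠ Gly, so this is a missense mutation.

missense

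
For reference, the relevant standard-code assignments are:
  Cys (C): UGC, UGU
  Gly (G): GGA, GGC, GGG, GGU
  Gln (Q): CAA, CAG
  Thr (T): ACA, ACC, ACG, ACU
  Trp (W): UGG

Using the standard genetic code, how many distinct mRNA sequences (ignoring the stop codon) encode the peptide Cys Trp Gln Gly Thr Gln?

128

Cys: 2 codons.
Trp: 1 codon.
Gln: 2 codons.
Gly: 4 codons.
Thr: 4 codons.
Gln: 2 codons.
2 × 1 × 2 × 4 × 4 × 2 = 128.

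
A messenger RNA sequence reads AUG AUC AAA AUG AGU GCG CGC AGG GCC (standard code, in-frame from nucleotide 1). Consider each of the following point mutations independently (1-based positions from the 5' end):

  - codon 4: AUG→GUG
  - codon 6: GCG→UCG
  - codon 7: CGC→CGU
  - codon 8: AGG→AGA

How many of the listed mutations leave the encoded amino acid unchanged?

Codon 4: AUG (Met) → GUG (Val) — missense.
Codon 6: GCG (Ala) → UCG (Ser) — missense.
Codon 7: CGC (Arg) → CGU (Arg) — synonymous.
Codon 8: AGG (Arg) → AGA (Arg) — synonymous.
Synonymous: 2 of 4.

2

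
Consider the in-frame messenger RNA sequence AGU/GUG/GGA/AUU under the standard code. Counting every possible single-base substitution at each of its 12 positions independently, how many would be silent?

9

Codon 1 (AGU, Ser): 1 synonymous substitution.
Codon 2 (GUG, Val): 3 synonymous substitutions.
Codon 3 (GGA, Gly): 3 synonymous substitutions.
Codon 4 (AUU, Ile): 2 synonymous substitutions.
Total: 1 + 3 + 3 + 2 = 9.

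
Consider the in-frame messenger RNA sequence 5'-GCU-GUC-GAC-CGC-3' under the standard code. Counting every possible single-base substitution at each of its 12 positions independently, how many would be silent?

10

Codon 1 (GCU, Ala): 3 synonymous substitutions.
Codon 2 (GUC, Val): 3 synonymous substitutions.
Codon 3 (GAC, Asp): 1 synonymous substitution.
Codon 4 (CGC, Arg): 3 synonymous substitutions.
Total: 3 + 3 + 1 + 3 = 10.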